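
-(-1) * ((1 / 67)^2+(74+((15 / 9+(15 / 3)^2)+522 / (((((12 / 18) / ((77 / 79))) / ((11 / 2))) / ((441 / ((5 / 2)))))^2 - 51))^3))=143578517864170752618172274124527573281762780172215 / 31833428285133501399180799029469293579324774693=4510.31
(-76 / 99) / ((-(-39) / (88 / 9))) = -0.19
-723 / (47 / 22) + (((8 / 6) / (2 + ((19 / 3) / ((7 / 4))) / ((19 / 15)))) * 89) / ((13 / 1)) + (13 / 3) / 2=-20839201 / 62322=-334.38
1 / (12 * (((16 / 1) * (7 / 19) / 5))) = 95 / 1344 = 0.07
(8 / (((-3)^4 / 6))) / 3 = 16 / 81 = 0.20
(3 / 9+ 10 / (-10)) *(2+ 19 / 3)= -5.56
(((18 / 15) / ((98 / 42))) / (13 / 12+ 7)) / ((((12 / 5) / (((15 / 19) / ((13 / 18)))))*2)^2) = 273375 / 82850222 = 0.00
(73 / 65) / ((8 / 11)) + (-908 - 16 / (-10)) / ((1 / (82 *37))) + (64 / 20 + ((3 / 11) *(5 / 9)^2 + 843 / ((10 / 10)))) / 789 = -335098015746089 / 121853160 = -2750014.98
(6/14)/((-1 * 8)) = -3/56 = -0.05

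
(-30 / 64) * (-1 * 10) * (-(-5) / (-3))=-125 / 16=-7.81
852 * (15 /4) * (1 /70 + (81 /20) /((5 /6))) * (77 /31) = 5995737 /155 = 38682.17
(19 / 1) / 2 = 9.50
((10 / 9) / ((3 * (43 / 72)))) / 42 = 40 / 2709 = 0.01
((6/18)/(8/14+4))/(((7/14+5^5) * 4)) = 1/171456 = 0.00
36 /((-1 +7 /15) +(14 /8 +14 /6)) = 720 /71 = 10.14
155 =155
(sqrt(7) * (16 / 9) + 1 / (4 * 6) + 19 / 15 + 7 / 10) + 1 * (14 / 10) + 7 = 16 * sqrt(7) / 9 + 1249 / 120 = 15.11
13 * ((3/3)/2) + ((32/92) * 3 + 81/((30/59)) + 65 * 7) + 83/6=438617/690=635.68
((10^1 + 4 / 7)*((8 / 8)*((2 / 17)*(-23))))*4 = -13616 / 119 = -114.42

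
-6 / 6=-1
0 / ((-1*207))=0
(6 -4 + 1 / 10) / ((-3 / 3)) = -21 / 10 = -2.10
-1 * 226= -226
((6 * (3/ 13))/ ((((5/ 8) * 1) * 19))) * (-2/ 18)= -16/ 1235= -0.01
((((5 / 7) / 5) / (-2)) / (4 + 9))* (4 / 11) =-2 / 1001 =-0.00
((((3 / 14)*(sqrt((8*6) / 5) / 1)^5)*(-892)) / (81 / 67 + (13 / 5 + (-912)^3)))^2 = 127981747685818368 / 24719788466425716308406125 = 0.00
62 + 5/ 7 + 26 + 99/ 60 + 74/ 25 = 65327/ 700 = 93.32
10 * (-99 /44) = -45 /2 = -22.50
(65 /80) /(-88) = -13 /1408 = -0.01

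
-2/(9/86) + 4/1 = -136/9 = -15.11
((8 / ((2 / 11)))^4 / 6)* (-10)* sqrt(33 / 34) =-9370240* sqrt(1122) / 51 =-6154275.97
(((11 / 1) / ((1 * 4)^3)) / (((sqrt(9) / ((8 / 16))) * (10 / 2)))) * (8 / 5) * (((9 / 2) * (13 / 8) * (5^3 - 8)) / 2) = 50193 / 12800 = 3.92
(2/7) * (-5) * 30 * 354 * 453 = -48108600/7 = -6872657.14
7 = 7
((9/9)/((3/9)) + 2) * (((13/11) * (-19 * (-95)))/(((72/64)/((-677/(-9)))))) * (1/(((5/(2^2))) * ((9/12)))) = 2033383040/2673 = 760711.95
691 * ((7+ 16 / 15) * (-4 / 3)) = -334444 / 45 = -7432.09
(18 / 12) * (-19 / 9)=-19 / 6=-3.17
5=5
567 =567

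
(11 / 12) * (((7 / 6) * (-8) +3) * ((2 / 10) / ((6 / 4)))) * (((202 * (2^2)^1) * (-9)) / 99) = 7676 / 135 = 56.86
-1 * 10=-10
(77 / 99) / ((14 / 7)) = 7 / 18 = 0.39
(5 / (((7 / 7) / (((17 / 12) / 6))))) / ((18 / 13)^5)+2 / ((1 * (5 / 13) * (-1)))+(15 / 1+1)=7504439909 / 680244480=11.03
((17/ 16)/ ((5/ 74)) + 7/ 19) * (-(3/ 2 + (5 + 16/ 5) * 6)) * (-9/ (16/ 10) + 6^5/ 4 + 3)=-96309548127/ 60800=-1584038.62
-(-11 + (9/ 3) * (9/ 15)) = 46/ 5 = 9.20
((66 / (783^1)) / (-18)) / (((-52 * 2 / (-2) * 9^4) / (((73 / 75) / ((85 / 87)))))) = -803 / 58724230500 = -0.00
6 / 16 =3 / 8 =0.38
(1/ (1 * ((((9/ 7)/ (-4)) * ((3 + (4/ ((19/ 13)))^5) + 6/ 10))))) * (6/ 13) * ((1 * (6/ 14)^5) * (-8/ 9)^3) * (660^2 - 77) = 11042796183316480/ 273274644868407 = 40.41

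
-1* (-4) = 4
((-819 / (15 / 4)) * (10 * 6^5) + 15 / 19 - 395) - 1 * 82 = -322681944 / 19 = -16983260.21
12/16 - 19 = -73/4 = -18.25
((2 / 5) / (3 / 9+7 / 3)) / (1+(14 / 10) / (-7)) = 3 / 16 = 0.19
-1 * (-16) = 16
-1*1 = -1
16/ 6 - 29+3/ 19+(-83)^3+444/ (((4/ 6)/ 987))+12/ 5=24376399/ 285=85531.22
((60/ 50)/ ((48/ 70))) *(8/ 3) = 14/ 3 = 4.67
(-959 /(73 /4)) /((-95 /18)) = 69048 /6935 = 9.96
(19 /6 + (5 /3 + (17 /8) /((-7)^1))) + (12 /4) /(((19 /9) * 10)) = 74563 /15960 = 4.67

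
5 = 5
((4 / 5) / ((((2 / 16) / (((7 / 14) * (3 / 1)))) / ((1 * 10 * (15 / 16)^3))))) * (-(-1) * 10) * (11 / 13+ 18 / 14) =4910625 / 2912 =1686.34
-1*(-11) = 11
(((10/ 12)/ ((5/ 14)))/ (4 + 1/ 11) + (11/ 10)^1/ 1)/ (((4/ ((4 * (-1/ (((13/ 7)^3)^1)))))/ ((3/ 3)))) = -154693/ 593190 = -0.26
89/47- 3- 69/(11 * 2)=-4387/1034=-4.24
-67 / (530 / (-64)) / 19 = 2144 / 5035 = 0.43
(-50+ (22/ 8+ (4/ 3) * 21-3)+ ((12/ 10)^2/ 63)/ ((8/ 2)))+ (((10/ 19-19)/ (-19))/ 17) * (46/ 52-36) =-104187077/ 4295900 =-24.25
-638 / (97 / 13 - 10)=754 / 3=251.33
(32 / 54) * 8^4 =65536 / 27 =2427.26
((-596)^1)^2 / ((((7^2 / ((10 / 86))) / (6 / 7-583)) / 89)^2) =1168067035212250000 / 217533001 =5369608426.50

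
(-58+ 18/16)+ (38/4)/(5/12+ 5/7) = -48.48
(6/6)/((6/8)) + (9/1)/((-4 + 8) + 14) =11/6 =1.83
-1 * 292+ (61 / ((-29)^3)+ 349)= 1390112 / 24389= 57.00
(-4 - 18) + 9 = -13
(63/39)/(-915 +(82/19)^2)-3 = -12627630/4206683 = -3.00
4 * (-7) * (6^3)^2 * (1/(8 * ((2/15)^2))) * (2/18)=-1020600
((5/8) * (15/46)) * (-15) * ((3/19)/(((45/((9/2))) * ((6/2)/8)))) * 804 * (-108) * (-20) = -97686000/437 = -223537.76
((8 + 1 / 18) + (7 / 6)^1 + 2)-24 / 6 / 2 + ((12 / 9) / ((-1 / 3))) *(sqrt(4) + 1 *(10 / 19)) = -151 / 171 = -0.88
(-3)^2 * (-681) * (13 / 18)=-8853 / 2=-4426.50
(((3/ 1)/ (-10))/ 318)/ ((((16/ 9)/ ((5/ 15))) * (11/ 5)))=-3/ 37312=-0.00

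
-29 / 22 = -1.32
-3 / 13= -0.23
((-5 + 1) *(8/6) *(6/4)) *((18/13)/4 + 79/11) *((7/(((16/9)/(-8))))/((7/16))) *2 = 1240128/143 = 8672.22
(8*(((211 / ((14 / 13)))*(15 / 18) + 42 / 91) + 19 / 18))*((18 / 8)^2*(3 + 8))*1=53445645 / 728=73414.35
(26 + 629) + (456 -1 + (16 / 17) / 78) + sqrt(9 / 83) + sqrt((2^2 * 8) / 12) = 3 * sqrt(83) / 83 + 2 * sqrt(6) / 3 + 735938 / 663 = 1111.97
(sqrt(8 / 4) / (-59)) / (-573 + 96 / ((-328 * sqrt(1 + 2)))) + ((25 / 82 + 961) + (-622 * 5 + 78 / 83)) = -14617623 / 6806 -164 * sqrt(6) / 32563339059 + 321071 * sqrt(2) / 10854446353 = -2147.76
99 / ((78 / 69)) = 2277 / 26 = 87.58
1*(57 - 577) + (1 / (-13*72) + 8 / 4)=-518.00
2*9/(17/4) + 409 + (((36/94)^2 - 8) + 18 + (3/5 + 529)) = 178936659/187765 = 952.98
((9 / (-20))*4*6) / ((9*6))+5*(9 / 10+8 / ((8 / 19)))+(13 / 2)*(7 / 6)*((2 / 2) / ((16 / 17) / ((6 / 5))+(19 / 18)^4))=3725162601 / 36151370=103.04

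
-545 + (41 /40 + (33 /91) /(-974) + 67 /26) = -959726203 /1772680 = -541.40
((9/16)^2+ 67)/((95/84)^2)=399987/7600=52.63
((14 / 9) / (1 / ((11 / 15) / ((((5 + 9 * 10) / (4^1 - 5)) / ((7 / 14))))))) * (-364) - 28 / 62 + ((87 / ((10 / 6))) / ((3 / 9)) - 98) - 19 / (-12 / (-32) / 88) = -1748667187 / 397575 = -4398.33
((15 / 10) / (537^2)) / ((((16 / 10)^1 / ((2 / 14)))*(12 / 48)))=5 / 2691444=0.00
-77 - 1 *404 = -481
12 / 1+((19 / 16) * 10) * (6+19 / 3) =3803 / 24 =158.46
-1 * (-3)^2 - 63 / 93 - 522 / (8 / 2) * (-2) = 7791 / 31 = 251.32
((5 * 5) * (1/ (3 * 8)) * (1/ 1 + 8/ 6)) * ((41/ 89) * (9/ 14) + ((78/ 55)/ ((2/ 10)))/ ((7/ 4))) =496625/ 46992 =10.57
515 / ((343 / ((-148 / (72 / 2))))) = -19055 / 3087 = -6.17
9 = 9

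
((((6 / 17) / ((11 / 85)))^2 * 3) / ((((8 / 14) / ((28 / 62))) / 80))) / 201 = 1764000 / 251317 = 7.02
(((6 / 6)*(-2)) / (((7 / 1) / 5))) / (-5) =2 / 7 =0.29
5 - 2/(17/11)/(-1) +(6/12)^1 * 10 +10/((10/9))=345/17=20.29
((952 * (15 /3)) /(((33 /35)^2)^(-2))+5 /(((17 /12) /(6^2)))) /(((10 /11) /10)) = 31179052872 /728875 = 42776.95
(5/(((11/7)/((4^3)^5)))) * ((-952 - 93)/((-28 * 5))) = 25501368320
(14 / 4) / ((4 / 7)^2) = 343 / 32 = 10.72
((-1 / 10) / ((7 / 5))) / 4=-1 / 56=-0.02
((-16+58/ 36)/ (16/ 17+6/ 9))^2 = 19386409/ 242064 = 80.09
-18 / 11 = -1.64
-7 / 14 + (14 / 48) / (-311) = -3739 / 7464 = -0.50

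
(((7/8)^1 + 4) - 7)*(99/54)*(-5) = 19.48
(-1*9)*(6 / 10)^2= -81 / 25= -3.24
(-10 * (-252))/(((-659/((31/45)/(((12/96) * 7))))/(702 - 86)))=-1222144/659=-1854.54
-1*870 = -870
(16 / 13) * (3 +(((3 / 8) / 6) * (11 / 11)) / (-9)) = 431 / 117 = 3.68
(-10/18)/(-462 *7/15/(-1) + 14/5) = -25/9828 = -0.00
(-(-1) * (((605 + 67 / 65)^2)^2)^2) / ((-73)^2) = 5797813618100920094117711199197986816 / 1698058207894140625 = 3414378606779988592.38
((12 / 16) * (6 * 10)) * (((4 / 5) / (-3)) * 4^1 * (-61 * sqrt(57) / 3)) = 976 * sqrt(57) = 7368.64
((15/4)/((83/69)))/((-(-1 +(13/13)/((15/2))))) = 15525/4316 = 3.60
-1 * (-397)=397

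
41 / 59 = 0.69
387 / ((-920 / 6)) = -1161 / 460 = -2.52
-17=-17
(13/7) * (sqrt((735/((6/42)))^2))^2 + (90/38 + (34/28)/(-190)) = 130766869783/2660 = 49160477.36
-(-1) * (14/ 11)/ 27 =14/ 297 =0.05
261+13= 274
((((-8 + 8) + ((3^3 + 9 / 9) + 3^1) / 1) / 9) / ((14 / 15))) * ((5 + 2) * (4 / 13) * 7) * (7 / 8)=48.69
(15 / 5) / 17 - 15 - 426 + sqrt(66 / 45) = -7494 / 17 + sqrt(330) / 15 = -439.61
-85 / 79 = -1.08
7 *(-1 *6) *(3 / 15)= -42 / 5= -8.40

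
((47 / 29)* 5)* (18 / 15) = 282 / 29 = 9.72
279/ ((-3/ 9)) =-837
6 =6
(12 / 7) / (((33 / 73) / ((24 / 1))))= 91.01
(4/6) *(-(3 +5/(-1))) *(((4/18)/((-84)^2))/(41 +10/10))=1/1000188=0.00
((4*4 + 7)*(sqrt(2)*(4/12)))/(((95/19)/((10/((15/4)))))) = 184*sqrt(2)/45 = 5.78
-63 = -63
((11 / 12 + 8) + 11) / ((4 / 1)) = 239 / 48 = 4.98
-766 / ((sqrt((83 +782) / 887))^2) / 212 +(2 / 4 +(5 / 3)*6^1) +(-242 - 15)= -11470653 / 45845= -250.21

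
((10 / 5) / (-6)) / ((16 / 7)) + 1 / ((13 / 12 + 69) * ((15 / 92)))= -11771 / 201840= -0.06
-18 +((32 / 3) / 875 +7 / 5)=-16.59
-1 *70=-70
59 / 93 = 0.63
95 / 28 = 3.39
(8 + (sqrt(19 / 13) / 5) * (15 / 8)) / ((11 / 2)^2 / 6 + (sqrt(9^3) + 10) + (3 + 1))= 9 * sqrt(247) / 14365 + 192 / 1105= 0.18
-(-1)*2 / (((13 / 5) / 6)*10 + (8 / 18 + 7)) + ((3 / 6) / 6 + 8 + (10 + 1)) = 12245 / 636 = 19.25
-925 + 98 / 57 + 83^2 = 5965.72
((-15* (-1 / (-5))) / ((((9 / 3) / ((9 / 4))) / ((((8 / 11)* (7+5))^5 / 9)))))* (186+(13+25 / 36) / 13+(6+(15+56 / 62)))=-171655374569472 / 64903553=-2644776.24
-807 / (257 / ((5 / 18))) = -1345 / 1542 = -0.87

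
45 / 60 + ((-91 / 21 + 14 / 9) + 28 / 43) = -2131 / 1548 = -1.38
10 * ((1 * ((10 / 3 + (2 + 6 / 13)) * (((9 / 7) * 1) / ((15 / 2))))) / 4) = 226 / 91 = 2.48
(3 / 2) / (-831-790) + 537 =1740951 / 3242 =537.00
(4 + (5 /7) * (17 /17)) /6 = 11 /14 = 0.79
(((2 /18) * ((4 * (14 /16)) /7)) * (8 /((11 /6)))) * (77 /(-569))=-56 /1707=-0.03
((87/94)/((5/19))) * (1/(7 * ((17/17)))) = 1653/3290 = 0.50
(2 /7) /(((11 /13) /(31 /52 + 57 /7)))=3181 /1078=2.95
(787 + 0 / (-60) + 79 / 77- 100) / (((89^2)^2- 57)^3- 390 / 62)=1642318 / 589564486486731549967283033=0.00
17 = 17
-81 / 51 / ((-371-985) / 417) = 3753 / 7684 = 0.49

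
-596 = -596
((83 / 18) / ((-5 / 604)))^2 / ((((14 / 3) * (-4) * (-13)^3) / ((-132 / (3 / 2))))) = -6911347916 / 10380825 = -665.78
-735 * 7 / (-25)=1029 / 5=205.80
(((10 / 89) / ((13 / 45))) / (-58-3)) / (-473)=450 / 33382921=0.00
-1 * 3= -3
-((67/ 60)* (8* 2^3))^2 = -1149184/ 225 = -5107.48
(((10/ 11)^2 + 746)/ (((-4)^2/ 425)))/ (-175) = -768111/ 6776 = -113.36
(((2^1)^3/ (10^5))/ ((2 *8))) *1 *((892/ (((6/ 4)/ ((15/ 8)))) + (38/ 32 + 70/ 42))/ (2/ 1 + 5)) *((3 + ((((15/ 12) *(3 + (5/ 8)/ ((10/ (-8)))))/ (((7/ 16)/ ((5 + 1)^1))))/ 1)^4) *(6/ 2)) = 434622086491371/ 53782400000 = 8081.12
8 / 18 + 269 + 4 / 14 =16993 / 63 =269.73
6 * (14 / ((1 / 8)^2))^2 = 4816896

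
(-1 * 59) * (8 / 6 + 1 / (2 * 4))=-2065 / 24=-86.04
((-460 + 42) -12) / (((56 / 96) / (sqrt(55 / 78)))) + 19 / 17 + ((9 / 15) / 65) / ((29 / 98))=184073 / 160225 -860 * sqrt(4290) / 91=-617.84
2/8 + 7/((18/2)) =37/36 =1.03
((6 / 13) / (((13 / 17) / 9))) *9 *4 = 33048 / 169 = 195.55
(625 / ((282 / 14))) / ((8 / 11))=48125 / 1128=42.66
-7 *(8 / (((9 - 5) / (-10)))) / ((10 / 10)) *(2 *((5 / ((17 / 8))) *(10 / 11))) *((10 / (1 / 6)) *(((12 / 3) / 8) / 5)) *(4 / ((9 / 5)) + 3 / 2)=7504000 / 561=13376.11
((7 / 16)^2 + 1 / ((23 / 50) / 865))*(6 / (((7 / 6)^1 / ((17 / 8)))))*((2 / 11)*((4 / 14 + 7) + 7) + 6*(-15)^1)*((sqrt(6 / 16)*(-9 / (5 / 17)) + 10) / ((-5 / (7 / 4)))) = 5700944070315 / 906752 - 174448888551639*sqrt(6) / 36270080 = -5494142.84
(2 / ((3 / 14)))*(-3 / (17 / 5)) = -140 / 17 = -8.24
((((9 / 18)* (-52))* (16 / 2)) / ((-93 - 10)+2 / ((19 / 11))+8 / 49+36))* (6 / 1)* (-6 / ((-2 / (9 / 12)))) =2614248 / 61147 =42.75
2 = 2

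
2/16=1/8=0.12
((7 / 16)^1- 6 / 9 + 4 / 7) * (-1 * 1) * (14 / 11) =-115 / 264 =-0.44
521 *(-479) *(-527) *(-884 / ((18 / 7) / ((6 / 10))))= -27127695516.13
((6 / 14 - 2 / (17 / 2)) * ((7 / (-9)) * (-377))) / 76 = 8671 / 11628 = 0.75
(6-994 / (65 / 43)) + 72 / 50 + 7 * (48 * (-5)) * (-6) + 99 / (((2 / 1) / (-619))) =-13786909 / 650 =-21210.63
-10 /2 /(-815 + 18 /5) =25 /4057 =0.01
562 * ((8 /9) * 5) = 22480 /9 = 2497.78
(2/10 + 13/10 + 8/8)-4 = -3/2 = -1.50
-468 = -468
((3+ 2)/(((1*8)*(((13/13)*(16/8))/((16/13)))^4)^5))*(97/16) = 1066526278942720/19004963774880799438801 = 0.00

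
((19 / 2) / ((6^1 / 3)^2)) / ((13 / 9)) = 1.64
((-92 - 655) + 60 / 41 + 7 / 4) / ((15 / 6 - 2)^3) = -243962 / 41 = -5950.29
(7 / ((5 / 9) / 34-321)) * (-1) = 2142 / 98221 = 0.02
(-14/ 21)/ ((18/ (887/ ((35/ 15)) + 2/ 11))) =-29285/ 2079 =-14.09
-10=-10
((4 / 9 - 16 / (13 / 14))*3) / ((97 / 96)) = -62848 / 1261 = -49.84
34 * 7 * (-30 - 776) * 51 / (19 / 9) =-88049052 / 19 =-4634160.63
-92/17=-5.41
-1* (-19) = 19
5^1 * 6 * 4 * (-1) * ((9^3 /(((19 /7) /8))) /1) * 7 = -34292160 /19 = -1804850.53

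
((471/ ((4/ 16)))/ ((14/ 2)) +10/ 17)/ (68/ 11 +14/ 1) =176539/ 13209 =13.37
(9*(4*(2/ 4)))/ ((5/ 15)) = 54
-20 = -20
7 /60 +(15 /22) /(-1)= -0.57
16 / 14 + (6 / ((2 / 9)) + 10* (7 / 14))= 232 / 7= 33.14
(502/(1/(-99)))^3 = -122748653056392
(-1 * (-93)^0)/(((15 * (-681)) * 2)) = 1/20430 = 0.00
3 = 3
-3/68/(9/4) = -1/51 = -0.02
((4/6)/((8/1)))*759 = 63.25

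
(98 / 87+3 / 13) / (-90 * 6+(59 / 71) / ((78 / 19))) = -217970 / 86692571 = -0.00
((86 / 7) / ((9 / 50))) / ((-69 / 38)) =-163400 / 4347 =-37.59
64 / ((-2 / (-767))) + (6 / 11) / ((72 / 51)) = 1079953 / 44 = 24544.39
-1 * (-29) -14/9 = 247/9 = 27.44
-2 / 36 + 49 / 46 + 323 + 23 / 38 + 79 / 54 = 3847393 / 11799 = 326.08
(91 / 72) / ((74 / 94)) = 4277 / 2664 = 1.61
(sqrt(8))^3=16 * sqrt(2)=22.63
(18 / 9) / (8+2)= 1 / 5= 0.20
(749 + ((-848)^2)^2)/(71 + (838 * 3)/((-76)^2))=298683061515144/41261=7238871125.64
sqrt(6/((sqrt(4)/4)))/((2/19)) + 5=5 + 19 * sqrt(3)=37.91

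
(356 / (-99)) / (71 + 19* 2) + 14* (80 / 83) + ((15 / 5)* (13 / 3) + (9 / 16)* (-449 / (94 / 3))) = 24786589625 / 1347062112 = 18.40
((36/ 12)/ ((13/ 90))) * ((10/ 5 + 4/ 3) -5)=-450/ 13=-34.62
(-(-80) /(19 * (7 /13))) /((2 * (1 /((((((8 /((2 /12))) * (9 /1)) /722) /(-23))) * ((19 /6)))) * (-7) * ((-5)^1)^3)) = -3744 /10171175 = -0.00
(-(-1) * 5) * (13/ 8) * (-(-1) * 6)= 195/ 4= 48.75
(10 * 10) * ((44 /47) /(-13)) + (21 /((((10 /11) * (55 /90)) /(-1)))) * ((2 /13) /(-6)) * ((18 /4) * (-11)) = -55.18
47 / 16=2.94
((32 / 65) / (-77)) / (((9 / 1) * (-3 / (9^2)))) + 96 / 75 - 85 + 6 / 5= -2064583 / 25025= -82.50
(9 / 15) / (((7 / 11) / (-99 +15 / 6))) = -6369 / 70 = -90.99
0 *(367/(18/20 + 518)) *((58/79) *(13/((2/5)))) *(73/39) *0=0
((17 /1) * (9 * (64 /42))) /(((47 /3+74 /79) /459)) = 177533856 /27545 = 6445.23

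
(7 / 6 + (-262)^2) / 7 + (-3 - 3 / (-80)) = 16469863 / 1680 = 9803.49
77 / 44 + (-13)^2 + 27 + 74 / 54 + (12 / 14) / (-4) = 150373 / 756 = 198.91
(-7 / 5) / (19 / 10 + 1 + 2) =-2 / 7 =-0.29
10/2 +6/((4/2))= 8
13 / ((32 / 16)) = 13 / 2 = 6.50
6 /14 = 3 /7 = 0.43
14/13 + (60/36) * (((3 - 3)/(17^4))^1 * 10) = 14/13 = 1.08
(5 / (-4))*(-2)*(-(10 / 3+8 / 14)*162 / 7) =-11070 / 49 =-225.92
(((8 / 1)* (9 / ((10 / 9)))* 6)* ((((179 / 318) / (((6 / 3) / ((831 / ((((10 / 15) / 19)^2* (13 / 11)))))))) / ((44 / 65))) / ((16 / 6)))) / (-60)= -39146125581 / 67840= -577036.05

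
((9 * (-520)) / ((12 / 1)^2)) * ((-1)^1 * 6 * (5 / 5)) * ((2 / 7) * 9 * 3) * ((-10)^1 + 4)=-63180 / 7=-9025.71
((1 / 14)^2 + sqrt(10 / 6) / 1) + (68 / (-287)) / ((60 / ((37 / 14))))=-643 / 120540 + sqrt(15) / 3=1.29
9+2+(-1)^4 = 12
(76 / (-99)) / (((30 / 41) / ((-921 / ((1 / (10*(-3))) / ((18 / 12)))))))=-478306 / 11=-43482.36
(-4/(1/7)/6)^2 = 196/9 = 21.78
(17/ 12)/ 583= 0.00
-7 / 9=-0.78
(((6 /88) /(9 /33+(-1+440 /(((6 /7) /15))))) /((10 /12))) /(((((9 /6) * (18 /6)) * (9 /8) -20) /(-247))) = 4446 /25301735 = 0.00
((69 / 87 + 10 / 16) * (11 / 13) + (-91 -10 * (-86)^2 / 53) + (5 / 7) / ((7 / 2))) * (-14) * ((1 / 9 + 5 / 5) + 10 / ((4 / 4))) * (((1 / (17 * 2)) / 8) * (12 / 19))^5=7851512148075 / 503532872431418246144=0.00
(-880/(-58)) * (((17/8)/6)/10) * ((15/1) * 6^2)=8415/29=290.17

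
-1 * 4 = -4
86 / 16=43 / 8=5.38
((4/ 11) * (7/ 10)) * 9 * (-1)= -126/ 55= -2.29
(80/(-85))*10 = -160/17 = -9.41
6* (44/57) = 88/19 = 4.63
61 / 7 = 8.71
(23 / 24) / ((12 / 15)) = 115 / 96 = 1.20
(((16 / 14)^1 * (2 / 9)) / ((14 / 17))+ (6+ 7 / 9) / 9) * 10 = 42130 / 3969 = 10.61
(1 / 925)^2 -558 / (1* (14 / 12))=-478.29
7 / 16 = 0.44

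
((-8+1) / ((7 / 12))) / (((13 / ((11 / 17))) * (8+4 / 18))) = -594 / 8177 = -0.07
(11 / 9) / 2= 11 / 18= 0.61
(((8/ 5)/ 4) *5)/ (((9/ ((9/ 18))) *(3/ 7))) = 7/ 27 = 0.26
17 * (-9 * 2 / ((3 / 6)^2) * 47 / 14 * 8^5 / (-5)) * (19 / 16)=1119264768 / 35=31978993.37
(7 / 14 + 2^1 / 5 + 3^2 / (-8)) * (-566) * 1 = 2547 / 20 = 127.35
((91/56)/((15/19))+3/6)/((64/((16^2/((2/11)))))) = 56.28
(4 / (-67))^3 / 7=-64 / 2105341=-0.00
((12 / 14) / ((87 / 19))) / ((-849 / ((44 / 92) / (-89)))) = 418 / 352794309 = 0.00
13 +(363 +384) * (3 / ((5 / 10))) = 4495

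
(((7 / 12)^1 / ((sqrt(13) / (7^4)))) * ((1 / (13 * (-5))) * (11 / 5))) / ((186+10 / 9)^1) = -0.07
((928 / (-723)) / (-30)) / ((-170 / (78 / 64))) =-377 / 1229100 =-0.00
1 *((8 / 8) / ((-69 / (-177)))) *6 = 354 / 23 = 15.39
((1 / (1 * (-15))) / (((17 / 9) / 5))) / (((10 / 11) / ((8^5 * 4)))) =-2162688 / 85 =-25443.39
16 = 16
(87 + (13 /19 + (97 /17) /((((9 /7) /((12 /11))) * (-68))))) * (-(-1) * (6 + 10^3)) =15970995446 /181203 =88138.69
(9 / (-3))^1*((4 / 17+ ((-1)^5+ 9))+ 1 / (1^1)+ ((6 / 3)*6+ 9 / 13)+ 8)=-19842 / 221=-89.78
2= 2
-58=-58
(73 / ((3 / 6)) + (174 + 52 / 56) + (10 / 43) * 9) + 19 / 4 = 394637 / 1204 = 327.77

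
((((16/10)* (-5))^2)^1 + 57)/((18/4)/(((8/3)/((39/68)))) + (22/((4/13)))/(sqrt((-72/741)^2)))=394944/2404987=0.16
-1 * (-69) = 69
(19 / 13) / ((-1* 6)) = -19 / 78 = -0.24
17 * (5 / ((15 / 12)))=68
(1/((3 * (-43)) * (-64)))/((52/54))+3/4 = 53673/71552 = 0.75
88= 88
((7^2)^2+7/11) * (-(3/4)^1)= -39627/22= -1801.23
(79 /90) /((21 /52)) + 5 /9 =2579 /945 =2.73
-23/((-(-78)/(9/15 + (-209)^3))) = 524936383/195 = 2691981.45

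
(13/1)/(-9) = -1.44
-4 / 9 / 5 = -4 / 45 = -0.09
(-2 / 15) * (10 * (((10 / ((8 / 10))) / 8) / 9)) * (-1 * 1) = 25 / 108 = 0.23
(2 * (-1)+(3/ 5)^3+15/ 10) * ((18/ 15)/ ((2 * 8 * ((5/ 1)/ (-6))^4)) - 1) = 187369/ 781250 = 0.24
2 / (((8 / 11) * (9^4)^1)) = 11 / 26244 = 0.00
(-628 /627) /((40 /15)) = -157 /418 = -0.38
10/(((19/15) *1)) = 150/19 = 7.89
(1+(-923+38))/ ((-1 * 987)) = 884/ 987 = 0.90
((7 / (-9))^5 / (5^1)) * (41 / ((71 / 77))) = -53059699 / 20962395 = -2.53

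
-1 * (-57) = 57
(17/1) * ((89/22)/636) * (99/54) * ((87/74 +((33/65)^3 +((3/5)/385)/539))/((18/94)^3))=57701120080189811497/1564213087785348000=36.89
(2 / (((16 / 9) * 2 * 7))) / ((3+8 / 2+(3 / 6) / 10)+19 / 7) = 0.01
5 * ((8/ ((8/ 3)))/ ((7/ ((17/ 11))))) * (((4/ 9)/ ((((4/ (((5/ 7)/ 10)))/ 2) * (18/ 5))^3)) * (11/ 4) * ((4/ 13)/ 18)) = 10625/ 157277562624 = 0.00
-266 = -266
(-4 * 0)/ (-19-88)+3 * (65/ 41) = 195/ 41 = 4.76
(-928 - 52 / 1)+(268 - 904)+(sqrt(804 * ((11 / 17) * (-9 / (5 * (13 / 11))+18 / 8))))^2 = -1367801 / 1105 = -1237.83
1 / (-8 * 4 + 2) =-1 / 30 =-0.03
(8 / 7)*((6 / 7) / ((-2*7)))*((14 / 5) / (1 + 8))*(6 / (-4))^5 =0.17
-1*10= -10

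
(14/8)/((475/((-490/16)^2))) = 16807/4864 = 3.46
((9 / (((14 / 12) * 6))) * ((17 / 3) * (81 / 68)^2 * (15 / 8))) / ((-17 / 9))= -10.26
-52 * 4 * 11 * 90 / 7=-205920 / 7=-29417.14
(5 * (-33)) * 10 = -1650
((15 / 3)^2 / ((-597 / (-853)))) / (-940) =-4265 / 112236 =-0.04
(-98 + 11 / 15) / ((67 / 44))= -64196 / 1005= -63.88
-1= -1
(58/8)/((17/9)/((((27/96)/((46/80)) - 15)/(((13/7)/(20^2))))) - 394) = -60976125/3313742083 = -0.02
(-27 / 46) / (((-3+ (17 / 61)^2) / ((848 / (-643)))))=-21299004 / 80407793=-0.26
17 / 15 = 1.13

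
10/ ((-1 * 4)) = -5/ 2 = -2.50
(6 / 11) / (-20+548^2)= 3 / 1651562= 0.00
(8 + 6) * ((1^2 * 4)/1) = 56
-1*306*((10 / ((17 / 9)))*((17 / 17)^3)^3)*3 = -4860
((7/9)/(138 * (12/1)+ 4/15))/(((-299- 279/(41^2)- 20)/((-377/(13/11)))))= 18768365/39987759576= 0.00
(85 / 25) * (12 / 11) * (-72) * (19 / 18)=-15504 / 55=-281.89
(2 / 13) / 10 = 1 / 65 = 0.02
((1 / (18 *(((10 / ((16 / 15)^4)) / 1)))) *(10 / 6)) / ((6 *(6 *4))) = 1024 / 12301875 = 0.00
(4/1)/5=4/5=0.80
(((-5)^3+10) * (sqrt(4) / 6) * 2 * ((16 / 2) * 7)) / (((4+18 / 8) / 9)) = -30912 / 5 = -6182.40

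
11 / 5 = 2.20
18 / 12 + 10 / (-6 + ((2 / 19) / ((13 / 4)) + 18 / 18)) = -1259 / 2454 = -0.51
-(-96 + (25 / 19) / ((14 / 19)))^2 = -1739761 / 196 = -8876.33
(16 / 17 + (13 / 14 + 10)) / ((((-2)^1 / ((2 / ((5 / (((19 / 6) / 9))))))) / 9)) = -10735 / 1428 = -7.52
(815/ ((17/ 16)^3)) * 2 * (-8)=-10871.53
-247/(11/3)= -741/11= -67.36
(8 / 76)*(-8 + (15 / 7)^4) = 62834 / 45619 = 1.38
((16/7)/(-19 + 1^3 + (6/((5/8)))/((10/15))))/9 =-0.07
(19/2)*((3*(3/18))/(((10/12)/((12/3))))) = 114/5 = 22.80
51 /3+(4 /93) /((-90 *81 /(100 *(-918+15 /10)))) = 396403 /22599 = 17.54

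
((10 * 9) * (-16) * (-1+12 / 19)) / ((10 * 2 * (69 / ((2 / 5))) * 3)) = 0.05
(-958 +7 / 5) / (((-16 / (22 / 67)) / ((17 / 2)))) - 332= -885099 / 5360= -165.13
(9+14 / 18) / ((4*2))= 11 / 9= 1.22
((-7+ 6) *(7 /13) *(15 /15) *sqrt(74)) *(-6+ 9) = -21 *sqrt(74) /13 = -13.90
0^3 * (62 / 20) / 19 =0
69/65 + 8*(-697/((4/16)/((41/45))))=-11887411/585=-20320.36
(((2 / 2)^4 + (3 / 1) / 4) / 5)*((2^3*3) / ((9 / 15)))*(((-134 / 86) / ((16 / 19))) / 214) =-8911 / 73616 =-0.12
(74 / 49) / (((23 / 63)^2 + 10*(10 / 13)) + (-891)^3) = -38961 / 18248516427955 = -0.00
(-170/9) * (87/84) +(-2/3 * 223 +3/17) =-359971/2142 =-168.05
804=804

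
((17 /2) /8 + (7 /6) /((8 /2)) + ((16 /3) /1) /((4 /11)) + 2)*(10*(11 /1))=47575 /24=1982.29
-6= -6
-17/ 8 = -2.12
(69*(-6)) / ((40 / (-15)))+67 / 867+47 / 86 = 23244523 / 149124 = 155.87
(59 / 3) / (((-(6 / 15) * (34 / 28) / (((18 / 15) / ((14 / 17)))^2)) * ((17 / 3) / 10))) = -1062 / 7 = -151.71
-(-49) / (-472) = -49 / 472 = -0.10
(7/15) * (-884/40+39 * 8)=20293/150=135.29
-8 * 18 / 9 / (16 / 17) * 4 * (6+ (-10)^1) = 272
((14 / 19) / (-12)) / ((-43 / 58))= 203 / 2451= 0.08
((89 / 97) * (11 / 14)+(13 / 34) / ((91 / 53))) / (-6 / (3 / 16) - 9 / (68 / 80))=-389 / 17557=-0.02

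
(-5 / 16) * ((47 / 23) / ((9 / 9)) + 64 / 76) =-6305 / 6992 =-0.90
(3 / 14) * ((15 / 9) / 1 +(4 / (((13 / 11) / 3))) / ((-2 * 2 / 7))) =-314 / 91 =-3.45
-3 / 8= -0.38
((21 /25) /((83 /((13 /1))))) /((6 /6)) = 273 /2075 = 0.13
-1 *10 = -10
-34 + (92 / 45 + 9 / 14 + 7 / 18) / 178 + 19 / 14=-304886 / 9345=-32.63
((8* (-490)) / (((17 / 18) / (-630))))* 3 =133358400 / 17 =7844611.76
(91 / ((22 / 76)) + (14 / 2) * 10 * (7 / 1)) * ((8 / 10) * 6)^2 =5096448 / 275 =18532.54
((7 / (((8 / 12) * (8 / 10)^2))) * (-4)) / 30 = -35 / 16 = -2.19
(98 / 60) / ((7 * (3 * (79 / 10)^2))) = 70 / 56169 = 0.00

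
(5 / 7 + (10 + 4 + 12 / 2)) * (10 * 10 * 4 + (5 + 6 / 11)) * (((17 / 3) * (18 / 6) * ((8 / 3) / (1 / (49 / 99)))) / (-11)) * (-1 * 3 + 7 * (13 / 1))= -1642123840 / 1089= -1507919.04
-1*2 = -2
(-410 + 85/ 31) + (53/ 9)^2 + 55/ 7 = -6410717/ 17577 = -364.72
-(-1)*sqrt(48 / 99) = 4*sqrt(33) / 33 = 0.70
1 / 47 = 0.02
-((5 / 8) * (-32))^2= -400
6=6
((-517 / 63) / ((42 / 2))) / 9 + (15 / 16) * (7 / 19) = 1093067 / 3619728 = 0.30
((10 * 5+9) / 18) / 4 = 59 / 72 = 0.82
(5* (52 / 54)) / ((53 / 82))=10660 / 1431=7.45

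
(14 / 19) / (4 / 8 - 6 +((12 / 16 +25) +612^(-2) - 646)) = -0.00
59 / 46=1.28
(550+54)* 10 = 6040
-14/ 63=-2/ 9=-0.22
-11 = -11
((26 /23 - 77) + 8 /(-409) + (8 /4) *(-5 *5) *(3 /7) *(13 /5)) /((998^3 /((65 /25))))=-112657389 /327273478306040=-0.00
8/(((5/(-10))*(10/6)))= -48/5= -9.60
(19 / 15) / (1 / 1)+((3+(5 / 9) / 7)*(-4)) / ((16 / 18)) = -1322 / 105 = -12.59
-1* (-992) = 992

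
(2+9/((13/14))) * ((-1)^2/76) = 0.15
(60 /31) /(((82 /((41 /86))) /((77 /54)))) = 385 /23994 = 0.02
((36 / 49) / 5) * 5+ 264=12972 / 49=264.73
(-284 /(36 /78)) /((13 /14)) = -662.67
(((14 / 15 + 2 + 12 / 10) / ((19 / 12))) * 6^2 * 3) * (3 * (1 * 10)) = 160704 / 19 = 8458.11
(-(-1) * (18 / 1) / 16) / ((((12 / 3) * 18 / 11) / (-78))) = -429 / 32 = -13.41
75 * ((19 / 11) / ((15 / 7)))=665 / 11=60.45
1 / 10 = 0.10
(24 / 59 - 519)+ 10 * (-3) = -32367 / 59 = -548.59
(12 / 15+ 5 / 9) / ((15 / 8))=488 / 675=0.72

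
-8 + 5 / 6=-7.17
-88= -88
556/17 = 32.71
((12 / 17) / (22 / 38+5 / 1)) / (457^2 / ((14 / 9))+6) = 532 / 564544075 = 0.00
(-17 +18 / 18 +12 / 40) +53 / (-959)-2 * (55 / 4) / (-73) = -5383032 / 350035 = -15.38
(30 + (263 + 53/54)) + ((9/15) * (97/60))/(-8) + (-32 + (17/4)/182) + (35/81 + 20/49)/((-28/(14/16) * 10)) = 21619634807/82555200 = 261.88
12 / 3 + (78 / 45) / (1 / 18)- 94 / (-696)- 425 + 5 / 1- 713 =-1097.66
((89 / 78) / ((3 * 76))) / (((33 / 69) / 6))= 2047 / 32604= 0.06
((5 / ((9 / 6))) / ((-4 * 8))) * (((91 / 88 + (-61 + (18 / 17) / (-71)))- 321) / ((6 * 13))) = 22481255 / 44185856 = 0.51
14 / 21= 2 / 3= 0.67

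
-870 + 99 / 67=-58191 / 67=-868.52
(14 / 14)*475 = 475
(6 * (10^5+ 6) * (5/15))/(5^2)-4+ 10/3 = 599986/75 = 7999.81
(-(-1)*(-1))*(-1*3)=3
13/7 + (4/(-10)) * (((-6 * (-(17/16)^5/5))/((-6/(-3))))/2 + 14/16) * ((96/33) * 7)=-541150339/63078400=-8.58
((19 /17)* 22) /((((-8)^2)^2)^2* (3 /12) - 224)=19 /3240880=0.00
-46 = -46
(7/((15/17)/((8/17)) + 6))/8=1/9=0.11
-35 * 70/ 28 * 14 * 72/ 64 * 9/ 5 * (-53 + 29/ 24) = 8222445/ 64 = 128475.70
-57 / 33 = -19 / 11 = -1.73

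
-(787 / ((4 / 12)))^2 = -5574321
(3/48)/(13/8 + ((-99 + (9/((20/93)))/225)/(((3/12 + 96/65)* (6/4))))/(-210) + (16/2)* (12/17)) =20036625/2389554634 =0.01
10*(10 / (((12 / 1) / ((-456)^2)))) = 1732800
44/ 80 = 11/ 20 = 0.55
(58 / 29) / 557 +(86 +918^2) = 469445172 / 557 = 842810.00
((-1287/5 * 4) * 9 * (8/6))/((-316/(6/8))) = 11583/395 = 29.32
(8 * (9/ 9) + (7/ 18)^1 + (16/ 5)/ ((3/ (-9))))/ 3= -109/ 270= -0.40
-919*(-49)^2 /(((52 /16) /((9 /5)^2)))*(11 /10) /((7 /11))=-6178883634 /1625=-3802389.93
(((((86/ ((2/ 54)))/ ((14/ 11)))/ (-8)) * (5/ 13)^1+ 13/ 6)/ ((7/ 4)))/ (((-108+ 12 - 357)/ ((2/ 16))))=186833/ 13850928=0.01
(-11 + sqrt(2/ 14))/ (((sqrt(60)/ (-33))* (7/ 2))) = 12.93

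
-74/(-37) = 2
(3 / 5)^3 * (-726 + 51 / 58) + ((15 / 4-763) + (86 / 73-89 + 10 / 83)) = -88169803477 / 87855500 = -1003.58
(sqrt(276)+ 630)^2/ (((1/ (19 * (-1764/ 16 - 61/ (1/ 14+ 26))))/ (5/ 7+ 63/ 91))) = -436211190528/ 365 - 7195942656 * sqrt(69)/ 949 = -1258085441.89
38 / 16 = 19 / 8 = 2.38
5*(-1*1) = -5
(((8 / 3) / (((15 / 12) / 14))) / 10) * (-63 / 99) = -1568 / 825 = -1.90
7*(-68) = -476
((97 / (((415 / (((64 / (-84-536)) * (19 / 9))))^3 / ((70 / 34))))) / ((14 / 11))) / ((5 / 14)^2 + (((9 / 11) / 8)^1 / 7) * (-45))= 0.00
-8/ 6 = -4/ 3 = -1.33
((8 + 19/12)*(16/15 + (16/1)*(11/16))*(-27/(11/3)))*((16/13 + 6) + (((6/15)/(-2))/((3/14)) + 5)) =-27513267/2860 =-9620.02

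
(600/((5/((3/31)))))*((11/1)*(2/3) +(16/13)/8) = 35040/403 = 86.95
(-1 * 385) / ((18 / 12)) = -770 / 3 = -256.67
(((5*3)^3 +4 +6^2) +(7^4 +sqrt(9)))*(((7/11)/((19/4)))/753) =14812/14307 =1.04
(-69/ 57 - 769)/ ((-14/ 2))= 14634/ 133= 110.03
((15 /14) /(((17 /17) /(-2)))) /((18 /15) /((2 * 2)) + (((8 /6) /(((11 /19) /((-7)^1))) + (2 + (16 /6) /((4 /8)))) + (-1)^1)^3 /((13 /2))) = 0.01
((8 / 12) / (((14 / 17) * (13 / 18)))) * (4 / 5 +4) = 2448 / 455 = 5.38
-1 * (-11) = 11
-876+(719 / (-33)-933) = -60416 / 33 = -1830.79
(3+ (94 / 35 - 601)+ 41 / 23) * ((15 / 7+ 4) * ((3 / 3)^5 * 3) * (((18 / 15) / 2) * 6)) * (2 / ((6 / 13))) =-4807553166 / 28175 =-170631.88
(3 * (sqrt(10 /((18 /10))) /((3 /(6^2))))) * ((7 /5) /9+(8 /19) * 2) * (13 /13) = 3412 * sqrt(2) /57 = 84.65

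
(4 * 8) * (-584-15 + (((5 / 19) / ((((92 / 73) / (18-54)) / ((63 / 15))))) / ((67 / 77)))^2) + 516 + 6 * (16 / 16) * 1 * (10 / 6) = 20135054593230 / 857259841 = 23487.69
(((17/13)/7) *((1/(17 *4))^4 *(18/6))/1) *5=15/114453248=0.00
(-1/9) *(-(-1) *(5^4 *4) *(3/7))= -2500/21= -119.05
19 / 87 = 0.22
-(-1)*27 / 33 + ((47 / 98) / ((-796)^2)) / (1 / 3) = 558850863 / 683038048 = 0.82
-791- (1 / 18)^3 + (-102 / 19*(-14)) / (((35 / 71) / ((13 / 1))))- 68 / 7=4581437743 / 3878280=1181.31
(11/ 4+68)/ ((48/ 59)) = 16697/ 192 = 86.96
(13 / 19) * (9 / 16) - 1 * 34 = -10219 / 304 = -33.62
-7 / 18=-0.39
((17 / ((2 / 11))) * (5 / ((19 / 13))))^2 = 147744025 / 1444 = 102315.81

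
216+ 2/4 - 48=337/2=168.50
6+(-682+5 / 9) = -6079 / 9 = -675.44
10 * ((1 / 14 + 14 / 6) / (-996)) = -505 / 20916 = -0.02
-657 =-657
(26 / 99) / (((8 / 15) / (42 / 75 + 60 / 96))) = 1027 / 1760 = 0.58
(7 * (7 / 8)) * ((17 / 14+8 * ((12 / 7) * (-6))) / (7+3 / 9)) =-23835 / 352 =-67.71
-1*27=-27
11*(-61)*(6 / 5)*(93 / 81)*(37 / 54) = -769637 / 1215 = -633.45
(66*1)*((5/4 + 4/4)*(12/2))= 891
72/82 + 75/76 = 5811/3116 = 1.86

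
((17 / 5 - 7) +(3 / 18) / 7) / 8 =-751 / 1680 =-0.45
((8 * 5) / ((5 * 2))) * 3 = 12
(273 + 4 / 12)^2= 672400 / 9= 74711.11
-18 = -18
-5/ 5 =-1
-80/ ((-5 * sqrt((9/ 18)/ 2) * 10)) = 16/ 5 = 3.20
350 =350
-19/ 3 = -6.33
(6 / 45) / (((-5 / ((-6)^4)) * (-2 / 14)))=6048 / 25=241.92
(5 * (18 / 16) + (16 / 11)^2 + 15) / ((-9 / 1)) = -22013 / 8712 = -2.53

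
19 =19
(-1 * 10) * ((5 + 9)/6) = -70/3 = -23.33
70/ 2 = 35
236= 236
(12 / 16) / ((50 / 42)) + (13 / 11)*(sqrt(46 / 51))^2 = 95143 / 56100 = 1.70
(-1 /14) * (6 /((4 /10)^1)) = -15 /14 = -1.07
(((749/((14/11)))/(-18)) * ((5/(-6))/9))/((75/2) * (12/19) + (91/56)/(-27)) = 111815/872577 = 0.13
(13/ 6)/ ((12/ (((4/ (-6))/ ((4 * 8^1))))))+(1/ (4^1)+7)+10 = 59603/ 3456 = 17.25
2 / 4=0.50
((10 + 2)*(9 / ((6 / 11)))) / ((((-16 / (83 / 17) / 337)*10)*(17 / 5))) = -598.86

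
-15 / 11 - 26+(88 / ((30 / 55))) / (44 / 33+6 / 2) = 1411 / 143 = 9.87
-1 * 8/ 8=-1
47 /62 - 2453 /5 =-151851 /310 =-489.84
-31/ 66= -0.47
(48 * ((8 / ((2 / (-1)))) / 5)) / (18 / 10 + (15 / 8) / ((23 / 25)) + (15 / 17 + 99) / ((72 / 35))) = -1801728 / 2458231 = -0.73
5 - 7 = -2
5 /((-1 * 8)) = -5 /8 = -0.62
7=7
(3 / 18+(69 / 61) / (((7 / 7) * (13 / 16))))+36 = 178705 / 4758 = 37.56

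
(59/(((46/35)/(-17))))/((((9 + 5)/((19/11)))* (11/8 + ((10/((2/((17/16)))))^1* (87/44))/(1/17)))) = -1524560/2913709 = -0.52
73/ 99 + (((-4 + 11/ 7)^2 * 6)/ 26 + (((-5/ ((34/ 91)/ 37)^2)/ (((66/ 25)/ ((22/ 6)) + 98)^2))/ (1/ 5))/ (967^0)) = -10238919484670879/ 444040692967872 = -23.06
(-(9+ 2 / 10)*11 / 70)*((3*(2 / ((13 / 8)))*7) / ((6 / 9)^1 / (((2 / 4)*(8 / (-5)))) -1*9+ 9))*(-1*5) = -224.20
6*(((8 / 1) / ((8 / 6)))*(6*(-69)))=-14904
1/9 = 0.11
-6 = -6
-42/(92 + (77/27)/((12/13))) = -13608/30809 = -0.44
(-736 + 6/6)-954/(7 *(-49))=-251151/343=-732.22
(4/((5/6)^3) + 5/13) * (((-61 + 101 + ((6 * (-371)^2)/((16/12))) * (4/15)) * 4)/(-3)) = -3013669976/1875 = -1607290.65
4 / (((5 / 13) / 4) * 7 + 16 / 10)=1040 / 591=1.76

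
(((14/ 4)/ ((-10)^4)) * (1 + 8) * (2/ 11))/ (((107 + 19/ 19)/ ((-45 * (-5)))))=0.00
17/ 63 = 0.27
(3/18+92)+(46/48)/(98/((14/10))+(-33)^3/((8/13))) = 86013789/933242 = 92.17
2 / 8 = 1 / 4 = 0.25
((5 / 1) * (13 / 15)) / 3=1.44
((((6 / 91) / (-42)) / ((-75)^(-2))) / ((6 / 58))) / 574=-54375 / 365638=-0.15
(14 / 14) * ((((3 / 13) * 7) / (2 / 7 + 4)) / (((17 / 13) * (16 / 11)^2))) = 5929 / 43520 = 0.14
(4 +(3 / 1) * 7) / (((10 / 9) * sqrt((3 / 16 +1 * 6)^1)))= 9.05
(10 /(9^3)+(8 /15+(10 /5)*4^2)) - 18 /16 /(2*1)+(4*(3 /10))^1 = 1935323 /58320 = 33.18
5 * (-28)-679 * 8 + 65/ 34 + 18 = -188771/ 34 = -5552.09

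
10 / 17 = 0.59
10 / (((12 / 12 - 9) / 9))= -45 / 4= -11.25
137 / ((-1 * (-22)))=137 / 22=6.23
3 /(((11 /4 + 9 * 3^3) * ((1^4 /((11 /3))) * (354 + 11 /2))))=88 /706777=0.00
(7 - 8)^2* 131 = 131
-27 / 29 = -0.93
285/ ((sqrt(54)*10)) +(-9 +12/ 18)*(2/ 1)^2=-100/ 3 +19*sqrt(6)/ 12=-29.45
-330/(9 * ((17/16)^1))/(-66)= 80/153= 0.52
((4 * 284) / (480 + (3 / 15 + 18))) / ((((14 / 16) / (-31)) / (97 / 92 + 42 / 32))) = -191.20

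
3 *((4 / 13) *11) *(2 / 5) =4.06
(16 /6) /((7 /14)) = 16 /3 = 5.33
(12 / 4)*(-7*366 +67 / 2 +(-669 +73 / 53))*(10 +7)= -17278239 / 106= -163002.25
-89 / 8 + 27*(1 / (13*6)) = -1121 / 104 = -10.78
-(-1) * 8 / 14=4 / 7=0.57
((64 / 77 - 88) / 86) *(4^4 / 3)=-859136 / 9933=-86.49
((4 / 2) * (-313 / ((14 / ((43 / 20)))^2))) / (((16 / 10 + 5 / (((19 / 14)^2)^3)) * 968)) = -0.01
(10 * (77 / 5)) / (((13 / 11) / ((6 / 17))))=10164 / 221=45.99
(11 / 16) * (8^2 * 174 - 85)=7597.56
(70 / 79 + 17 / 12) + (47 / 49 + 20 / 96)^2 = 400511575 / 109255104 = 3.67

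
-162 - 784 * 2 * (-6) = 9246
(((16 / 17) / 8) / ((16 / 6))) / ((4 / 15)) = 45 / 272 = 0.17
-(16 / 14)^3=-512 / 343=-1.49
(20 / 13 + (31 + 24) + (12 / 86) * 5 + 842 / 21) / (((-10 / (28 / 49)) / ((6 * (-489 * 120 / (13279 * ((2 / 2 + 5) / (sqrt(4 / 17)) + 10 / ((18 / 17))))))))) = -150853913190 / 6910776691 + 814611131226 * sqrt(17) / 117483203747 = 6.76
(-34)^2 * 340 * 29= 11398160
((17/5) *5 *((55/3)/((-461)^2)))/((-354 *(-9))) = 935/2031275718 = 0.00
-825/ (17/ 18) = -14850/ 17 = -873.53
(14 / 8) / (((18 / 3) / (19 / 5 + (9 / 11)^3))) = 101269 / 79860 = 1.27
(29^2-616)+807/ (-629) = 140718/ 629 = 223.72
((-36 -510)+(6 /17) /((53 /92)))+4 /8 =-981887 /1802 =-544.89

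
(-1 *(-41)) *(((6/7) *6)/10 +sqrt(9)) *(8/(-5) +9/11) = -216849/1925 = -112.65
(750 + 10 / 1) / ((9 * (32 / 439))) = 41705 / 36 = 1158.47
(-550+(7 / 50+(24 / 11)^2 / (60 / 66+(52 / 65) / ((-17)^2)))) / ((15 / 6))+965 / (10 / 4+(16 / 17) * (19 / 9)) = -38124967163 / 13681430125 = -2.79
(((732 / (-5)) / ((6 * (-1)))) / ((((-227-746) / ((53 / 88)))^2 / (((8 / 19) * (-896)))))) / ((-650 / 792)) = 0.00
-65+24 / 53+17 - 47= -5011 / 53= -94.55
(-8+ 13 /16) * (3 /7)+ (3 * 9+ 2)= 2903 /112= 25.92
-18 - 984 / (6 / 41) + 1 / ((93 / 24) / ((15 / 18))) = -626986 / 93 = -6741.78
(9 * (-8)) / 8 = -9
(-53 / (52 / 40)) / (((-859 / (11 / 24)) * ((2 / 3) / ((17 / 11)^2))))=76585 / 982696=0.08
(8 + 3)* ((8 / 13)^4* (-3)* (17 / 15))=-765952 / 142805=-5.36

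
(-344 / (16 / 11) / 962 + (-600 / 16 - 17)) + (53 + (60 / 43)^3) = 148519987 / 152971468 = 0.97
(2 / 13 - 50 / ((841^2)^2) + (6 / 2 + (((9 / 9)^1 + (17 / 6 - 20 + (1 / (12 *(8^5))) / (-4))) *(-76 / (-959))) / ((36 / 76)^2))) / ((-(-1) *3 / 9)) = -72536162923990391249177 / 9458948214642025562112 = -7.67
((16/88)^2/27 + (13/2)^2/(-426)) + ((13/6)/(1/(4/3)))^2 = 8.25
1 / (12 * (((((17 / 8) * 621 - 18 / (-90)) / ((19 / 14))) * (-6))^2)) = 9025 / 3687334423227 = 0.00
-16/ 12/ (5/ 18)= -24/ 5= -4.80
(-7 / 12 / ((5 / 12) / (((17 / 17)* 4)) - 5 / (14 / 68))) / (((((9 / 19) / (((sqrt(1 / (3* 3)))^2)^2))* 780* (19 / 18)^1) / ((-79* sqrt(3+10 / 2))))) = -15484* sqrt(2) / 128334375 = -0.00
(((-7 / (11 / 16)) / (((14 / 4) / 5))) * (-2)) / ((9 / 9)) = 320 / 11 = 29.09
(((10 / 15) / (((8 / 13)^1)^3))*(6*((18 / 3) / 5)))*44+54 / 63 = 907.12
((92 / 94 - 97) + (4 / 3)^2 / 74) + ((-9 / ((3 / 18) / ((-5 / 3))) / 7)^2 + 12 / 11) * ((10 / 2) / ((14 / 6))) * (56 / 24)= 6208712273 / 8435889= 735.99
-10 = -10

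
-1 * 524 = -524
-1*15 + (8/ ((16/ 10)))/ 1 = -10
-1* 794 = -794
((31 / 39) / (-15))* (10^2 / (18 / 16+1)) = -4960 / 1989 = -2.49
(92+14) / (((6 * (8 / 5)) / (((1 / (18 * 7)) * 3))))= 265 / 1008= 0.26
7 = 7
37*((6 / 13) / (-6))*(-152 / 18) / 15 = 2812 / 1755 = 1.60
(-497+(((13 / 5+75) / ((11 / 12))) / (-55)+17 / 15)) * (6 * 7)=-63195412 / 3025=-20891.05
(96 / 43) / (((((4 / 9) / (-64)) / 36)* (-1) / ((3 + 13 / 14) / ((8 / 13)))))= 22239360 / 301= 73884.92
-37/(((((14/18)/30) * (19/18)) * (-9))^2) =-10789200/17689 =-609.94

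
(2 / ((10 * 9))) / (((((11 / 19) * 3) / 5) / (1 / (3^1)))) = 19 / 891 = 0.02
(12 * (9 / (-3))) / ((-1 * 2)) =18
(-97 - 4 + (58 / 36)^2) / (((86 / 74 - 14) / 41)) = 48366511 / 153900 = 314.27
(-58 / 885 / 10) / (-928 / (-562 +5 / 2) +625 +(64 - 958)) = 10817 / 441253625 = 0.00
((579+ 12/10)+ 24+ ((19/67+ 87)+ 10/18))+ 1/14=29213987/42210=692.11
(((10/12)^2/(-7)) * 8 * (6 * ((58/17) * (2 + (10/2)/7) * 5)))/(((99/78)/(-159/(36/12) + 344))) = -50551.93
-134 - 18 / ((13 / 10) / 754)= -10574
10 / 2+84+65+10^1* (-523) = -5076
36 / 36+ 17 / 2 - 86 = -153 / 2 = -76.50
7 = 7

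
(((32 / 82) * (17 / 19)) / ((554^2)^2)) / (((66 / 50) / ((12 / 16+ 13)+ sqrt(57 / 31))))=425 * sqrt(1767) / 4691720885303397+ 2125 / 55034849094468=0.00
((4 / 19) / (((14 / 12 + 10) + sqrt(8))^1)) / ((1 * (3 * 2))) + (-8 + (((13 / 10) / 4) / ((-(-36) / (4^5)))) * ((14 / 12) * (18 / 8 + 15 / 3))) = 756401024 / 10775565 - 48 * sqrt(2) / 79819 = 70.20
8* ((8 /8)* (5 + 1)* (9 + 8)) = 816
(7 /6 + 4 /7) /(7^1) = 73 /294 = 0.25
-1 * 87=-87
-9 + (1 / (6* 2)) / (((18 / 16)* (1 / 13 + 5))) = -8006 / 891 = -8.99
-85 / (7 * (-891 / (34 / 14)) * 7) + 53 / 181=16459034 / 55315953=0.30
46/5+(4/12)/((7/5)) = 991/105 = 9.44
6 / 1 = 6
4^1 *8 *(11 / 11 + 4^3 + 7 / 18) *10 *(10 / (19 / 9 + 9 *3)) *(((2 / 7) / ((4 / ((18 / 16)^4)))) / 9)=21450825 / 234752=91.38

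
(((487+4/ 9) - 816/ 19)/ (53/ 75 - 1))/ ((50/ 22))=-76009/ 114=-666.75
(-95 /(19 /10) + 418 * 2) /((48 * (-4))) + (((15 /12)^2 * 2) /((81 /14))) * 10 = 3389 /2592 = 1.31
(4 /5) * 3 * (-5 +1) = -48 /5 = -9.60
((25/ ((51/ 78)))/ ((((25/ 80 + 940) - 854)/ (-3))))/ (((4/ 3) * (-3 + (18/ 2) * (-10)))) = 7800/ 727787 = 0.01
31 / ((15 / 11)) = 341 / 15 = 22.73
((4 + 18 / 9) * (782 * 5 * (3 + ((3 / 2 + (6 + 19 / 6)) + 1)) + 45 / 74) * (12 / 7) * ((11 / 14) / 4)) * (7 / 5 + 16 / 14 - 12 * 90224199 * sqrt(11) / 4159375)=7478245203 / 25382 - 4135150255564458 * sqrt(11) / 137108125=-99734030.87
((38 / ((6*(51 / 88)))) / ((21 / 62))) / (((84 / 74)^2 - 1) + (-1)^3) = -70958008 / 1564731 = -45.35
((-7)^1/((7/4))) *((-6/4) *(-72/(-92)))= 4.70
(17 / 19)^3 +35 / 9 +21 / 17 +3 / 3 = 7178572 / 1049427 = 6.84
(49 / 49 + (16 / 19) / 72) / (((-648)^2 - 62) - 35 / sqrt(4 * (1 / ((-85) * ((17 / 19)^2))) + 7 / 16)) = 102935 * sqrt(1405815) / 373885288848543687 + 600635831487 / 249256859232362458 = 0.00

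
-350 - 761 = -1111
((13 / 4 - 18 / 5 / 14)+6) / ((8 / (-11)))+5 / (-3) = -14.03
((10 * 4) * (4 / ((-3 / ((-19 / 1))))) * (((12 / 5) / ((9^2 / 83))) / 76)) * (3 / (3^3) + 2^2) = 98272 / 729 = 134.80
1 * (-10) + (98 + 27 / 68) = 6011 / 68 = 88.40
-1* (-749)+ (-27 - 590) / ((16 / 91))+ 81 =-42867 / 16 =-2679.19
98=98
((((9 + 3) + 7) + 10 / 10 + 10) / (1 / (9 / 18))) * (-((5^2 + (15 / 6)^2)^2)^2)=-3662109375 / 256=-14305114.75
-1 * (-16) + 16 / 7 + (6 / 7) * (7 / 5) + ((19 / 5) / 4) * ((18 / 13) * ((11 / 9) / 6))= 19.75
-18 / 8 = -9 / 4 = -2.25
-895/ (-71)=895/ 71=12.61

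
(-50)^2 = 2500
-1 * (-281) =281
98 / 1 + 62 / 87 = 98.71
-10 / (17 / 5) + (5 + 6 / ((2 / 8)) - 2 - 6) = 307 / 17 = 18.06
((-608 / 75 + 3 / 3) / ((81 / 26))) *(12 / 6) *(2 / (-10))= 0.91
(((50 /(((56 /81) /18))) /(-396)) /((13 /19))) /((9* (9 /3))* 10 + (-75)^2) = -855 /1049048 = -0.00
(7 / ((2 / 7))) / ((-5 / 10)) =-49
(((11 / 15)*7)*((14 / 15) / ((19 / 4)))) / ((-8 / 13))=-7007 / 4275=-1.64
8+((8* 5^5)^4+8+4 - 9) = 390625000000000011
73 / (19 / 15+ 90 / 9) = 1095 / 169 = 6.48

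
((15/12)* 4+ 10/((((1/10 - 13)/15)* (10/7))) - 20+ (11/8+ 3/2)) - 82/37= -286135/12728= -22.48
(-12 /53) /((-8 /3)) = 9 /106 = 0.08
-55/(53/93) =-5115/53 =-96.51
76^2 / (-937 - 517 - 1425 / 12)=-23104 / 6291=-3.67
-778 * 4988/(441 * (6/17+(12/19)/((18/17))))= -9268.37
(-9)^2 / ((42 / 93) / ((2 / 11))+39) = 2511 / 1286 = 1.95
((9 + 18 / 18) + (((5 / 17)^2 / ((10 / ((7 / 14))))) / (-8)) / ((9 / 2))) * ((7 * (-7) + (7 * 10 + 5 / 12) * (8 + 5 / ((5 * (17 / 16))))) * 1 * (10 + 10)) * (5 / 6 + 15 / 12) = 1540345713125 / 6367248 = 241917.03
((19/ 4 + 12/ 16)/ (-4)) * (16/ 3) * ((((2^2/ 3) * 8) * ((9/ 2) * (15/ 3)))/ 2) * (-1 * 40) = 35200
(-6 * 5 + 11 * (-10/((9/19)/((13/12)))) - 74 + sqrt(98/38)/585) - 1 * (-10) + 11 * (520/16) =7 * sqrt(19)/11115 + 322/27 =11.93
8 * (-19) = -152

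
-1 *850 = -850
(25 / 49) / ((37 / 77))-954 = -246811 / 259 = -952.94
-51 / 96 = -17 / 32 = -0.53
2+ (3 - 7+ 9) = 7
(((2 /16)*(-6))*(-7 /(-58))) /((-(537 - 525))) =0.01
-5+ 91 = 86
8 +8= 16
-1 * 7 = -7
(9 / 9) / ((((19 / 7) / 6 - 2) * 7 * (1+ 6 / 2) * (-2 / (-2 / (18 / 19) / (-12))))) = 0.00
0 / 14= 0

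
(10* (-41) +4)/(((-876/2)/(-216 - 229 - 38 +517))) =6902/219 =31.52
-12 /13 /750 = -2 /1625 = -0.00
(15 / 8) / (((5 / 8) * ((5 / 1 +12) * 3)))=1 / 17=0.06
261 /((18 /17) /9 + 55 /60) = 53244 /211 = 252.34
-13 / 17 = -0.76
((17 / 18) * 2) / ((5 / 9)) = 17 / 5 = 3.40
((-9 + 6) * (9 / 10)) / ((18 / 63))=-189 / 20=-9.45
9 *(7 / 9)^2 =5.44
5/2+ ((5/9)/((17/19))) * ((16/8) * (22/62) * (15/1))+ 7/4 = 68677/6324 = 10.86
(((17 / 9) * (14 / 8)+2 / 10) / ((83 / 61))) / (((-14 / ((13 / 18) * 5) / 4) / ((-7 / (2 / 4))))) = 500383 / 13446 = 37.21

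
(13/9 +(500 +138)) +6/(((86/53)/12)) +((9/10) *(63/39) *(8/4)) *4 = 17493977/25155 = 695.45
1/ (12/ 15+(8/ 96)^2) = 1.24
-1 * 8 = -8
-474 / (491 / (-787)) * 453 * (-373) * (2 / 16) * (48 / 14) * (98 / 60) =-220611502377 / 2455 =-89862119.09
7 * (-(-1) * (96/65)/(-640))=-21/1300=-0.02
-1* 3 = -3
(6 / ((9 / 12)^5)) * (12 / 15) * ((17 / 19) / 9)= 139264 / 69255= 2.01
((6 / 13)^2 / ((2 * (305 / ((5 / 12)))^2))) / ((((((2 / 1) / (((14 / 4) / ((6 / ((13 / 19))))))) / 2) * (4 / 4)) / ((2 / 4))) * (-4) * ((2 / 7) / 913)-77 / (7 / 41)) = -44737 / 101504618026136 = -0.00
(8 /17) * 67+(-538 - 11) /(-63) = 4789 /119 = 40.24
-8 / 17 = -0.47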